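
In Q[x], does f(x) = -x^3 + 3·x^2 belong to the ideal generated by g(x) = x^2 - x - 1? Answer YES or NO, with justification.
NO

In Q[x] the ideal (g) consists of all multiples of g, so f ∈ (g) iff g | f, i.e. iff the remainder of f on division by g is 0. Divide f by g (g is monic, so eliminate the leading term of the running remainder at each step):
  leading term -x^3: subtract (-x)·g(x) = -x^3 + x^2 + x, leaving 2·x^2 - x
  leading term 2·x^2: subtract (2)·g(x) = 2·x^2 - 2·x - 2, leaving x + 2
The remainder r(x) = x + 2 ≠ 0 (and deg r < deg g), so g ∤ f, i.e. f ∉ (g).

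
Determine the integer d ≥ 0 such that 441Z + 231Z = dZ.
In the PID Z, (a, b) is generated by gcd(a, b). Compute gcd(441, 231) with the extended Euclidean algorithm, tracking rows (r, s, t) with s·441 + t·231 = r:
  row A: (441, 1, 0)   [1·441 + 0·231 = 441]
  row B: (231, 0, 1)   [0·441 + 1·231 = 231]
  441 = 1·231 + 210   → row C = row A − 1·row B = (210, 1, −1)   [check: 1·441 − 1·231 = 210]
  231 = 1·210 + 21   → row D = row B − 1·row C = (21, −1, 2)   [check: −1·441 + 2·231 = 21]
  210 = 10·21 + 0   → remainder 0, stop. gcd = 21 (last nonzero row D).
So gcd(441, 231) = 21, with Bézout identity −1·441 + 2·231 = 21. Containment (⊇): the Bézout identity exhibits 21 as an element of (441, 231), giving (21) ⊆ (441, 231). Containment (⊆): since 21 | 441 and 21 | 231 (441 = 21·21, 231 = 21·11), every Z-linear combination of 441 and 231 is divisible by 21, so (441, 231) ⊆ (21). Therefore (441, 231) = (21), d = 21.

Final answer: (441, 231) = (21); d = 21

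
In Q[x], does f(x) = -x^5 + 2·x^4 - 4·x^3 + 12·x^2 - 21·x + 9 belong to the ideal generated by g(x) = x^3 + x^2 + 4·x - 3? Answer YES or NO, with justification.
YES

In Q[x] the ideal (g) consists of all multiples of g, so f ∈ (g) iff g | f, i.e. iff the remainder of f on division by g is 0. Divide f by g (g is monic, so eliminate the leading term of the running remainder at each step):
  leading term -x^5: subtract (-x^2)·g(x) = -x^5 - x^4 - 4·x^3 + 3·x^2, leaving 3·x^4 + 9·x^2 - 21·x + 9
  leading term 3·x^4: subtract (3·x)·g(x) = 3·x^4 + 3·x^3 + 12·x^2 - 9·x, leaving -3·x^3 - 3·x^2 - 12·x + 9
  leading term -3·x^3: subtract (-3)·g(x) = -3·x^3 - 3·x^2 - 12·x + 9, leaving 0
The remainder is 0, so f(x) = g(x) · h(x) with h(x) = -x^2 + 3·x - 3. Hence g | f, i.e. f ∈ (g).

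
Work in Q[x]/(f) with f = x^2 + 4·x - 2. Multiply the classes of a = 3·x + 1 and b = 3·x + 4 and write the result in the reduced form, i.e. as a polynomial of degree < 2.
a · b ≡ 22 - 21·x (mod f(x))

First multiply in Q[x] without reducing: a · b = 9·x^2 + 15·x + 4. Now divide by f(x) = x^2 + 4·x - 2, eliminating the leading term at each step:
  leading term 9·x^2: subtract (9)·f(x) = 9·x^2 + 36·x - 18, leaving 22 - 21·x
The degree is now < 2, so this is the remainder. Hence a · b ≡ 22 - 21·x in Q[x]/(f).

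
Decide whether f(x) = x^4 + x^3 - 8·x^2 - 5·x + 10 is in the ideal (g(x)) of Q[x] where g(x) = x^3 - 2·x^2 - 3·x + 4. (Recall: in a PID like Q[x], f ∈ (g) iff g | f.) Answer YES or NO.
NO

In Q[x] the ideal (g) consists of all multiples of g, so f ∈ (g) iff g | f, i.e. iff the remainder of f on division by g is 0. Divide f by g (g is monic, so eliminate the leading term of the running remainder at each step):
  leading term x^4: subtract (x)·g(x) = x^4 - 2·x^3 - 3·x^2 + 4·x, leaving 3·x^3 - 5·x^2 - 9·x + 10
  leading term 3·x^3: subtract (3)·g(x) = 3·x^3 - 6·x^2 - 9·x + 12, leaving x^2 - 2
The remainder r(x) = x^2 - 2 ≠ 0 (and deg r < deg g), so g ∤ f, i.e. f ∉ (g).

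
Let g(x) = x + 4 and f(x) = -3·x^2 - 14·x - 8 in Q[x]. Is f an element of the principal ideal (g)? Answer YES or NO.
In Q[x] the ideal (g) consists of all multiples of g, so f ∈ (g) iff g | f, i.e. iff the remainder of f on division by g is 0. Divide f by g (g is monic, so eliminate the leading term of the running remainder at each step):
  leading term -3·x^2: subtract (-3·x)·g(x) = -3·x^2 - 12·x, leaving -2·x - 8
  leading term -2·x: subtract (-2)·g(x) = -2·x - 8, leaving 0
The remainder is 0, so f(x) = g(x) · h(x) with h(x) = -3·x - 2. Hence g | f, i.e. f ∈ (g).

Final answer: YES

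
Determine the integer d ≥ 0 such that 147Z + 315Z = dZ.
In the PID Z, (a, b) is generated by gcd(a, b). Compute gcd(315, 147) with the extended Euclidean algorithm, tracking rows (r, s, t) with s·315 + t·147 = r:
  row A: (315, 1, 0)   [1·315 + 0·147 = 315]
  row B: (147, 0, 1)   [0·315 + 1·147 = 147]
  315 = 2·147 + 21   → row C = row A − 2·row B = (21, 1, −2)   [check: 1·315 − 2·147 = 21]
  147 = 7·21 + 0   → remainder 0, stop. gcd = 21 (last nonzero row C).
So gcd(147, 315) = 21, with Bézout identity 1·315 − 2·147 = 21. Containment (⊇): the Bézout identity exhibits 21 as an element of (147, 315), giving (21) ⊆ (147, 315). Containment (⊆): since 21 | 147 and 21 | 315 (147 = 21·7, 315 = 21·15), every Z-linear combination of 147 and 315 is divisible by 21, so (147, 315) ⊆ (21). Therefore (147, 315) = (21), d = 21.

Final answer: (147, 315) = (21); d = 21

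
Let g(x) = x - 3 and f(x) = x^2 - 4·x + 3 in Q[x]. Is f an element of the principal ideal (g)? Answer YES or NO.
In Q[x] the ideal (g) consists of all multiples of g, so f ∈ (g) iff g | f, i.e. iff the remainder of f on division by g is 0. Divide f by g (g is monic, so eliminate the leading term of the running remainder at each step):
  leading term x^2: subtract (x)·g(x) = x^2 - 3·x, leaving 3 - x
  leading term -x: subtract (-1)·g(x) = 3 - x, leaving 0
The remainder is 0, so f(x) = g(x) · h(x) with h(x) = x - 1. Hence g | f, i.e. f ∈ (g).

Final answer: YES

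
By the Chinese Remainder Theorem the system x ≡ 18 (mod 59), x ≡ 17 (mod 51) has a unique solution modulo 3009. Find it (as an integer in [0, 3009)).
x ≡ 1139 (mod 3009); the representative in [0, 3009) is 1139

The moduli 59, 51 are pairwise coprime, so by the CRT there is a unique solution mod 59·51 = 3009.
Solve by successive substitution. Start with x ≡ 18 (mod 59).
  Combine with x ≡ 17 (mod 51): write x = 18 + 59·t and require 18 + 59·t ≡ 17 (mod 51), i.e. 59·t ≡ 17 − 18 ≡ 50 (mod 51). Since 59^(−1) ≡ 32 (mod 51) (59 ≡ 8 (mod 51)), t ≡ 32·50 ≡ 19 (mod 51). So x ≡ 18 + 59·19 = 1139 (mod 3009).
Unique solution in [0, 3009): x = 1139.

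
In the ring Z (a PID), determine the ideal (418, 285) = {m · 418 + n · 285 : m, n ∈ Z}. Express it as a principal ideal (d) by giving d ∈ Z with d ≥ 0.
(418, 285) = (19); d = 19

In the PID Z, (a, b) is generated by gcd(a, b). Compute gcd(418, 285) with the extended Euclidean algorithm, tracking rows (r, s, t) with s·418 + t·285 = r:
  row A: (418, 1, 0)   [1·418 + 0·285 = 418]
  row B: (285, 0, 1)   [0·418 + 1·285 = 285]
  418 = 1·285 + 133   → row C = row A − 1·row B = (133, 1, −1)   [check: 1·418 − 1·285 = 133]
  285 = 2·133 + 19   → row D = row B − 2·row C = (19, −2, 3)   [check: −2·418 + 3·285 = 19]
  133 = 7·19 + 0   → remainder 0, stop. gcd = 19 (last nonzero row D).
So gcd(418, 285) = 19, with Bézout identity −2·418 + 3·285 = 19. Containment (⊇): the Bézout identity exhibits 19 as an element of (418, 285), giving (19) ⊆ (418, 285). Containment (⊆): since 19 | 418 and 19 | 285 (418 = 19·22, 285 = 19·15), every Z-linear combination of 418 and 285 is divisible by 19, so (418, 285) ⊆ (19). Therefore (418, 285) = (19), d = 19.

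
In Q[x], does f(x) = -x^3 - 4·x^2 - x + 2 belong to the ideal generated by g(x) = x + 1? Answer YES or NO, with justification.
In Q[x] the ideal (g) consists of all multiples of g, so f ∈ (g) iff g | f, i.e. iff the remainder of f on division by g is 0. Divide f by g (g is monic, so eliminate the leading term of the running remainder at each step):
  leading term -x^3: subtract (-x^2)·g(x) = -x^3 - x^2, leaving -3·x^2 - x + 2
  leading term -3·x^2: subtract (-3·x)·g(x) = -3·x^2 - 3·x, leaving 2·x + 2
  leading term 2·x: subtract (2)·g(x) = 2·x + 2, leaving 0
The remainder is 0, so f(x) = g(x) · h(x) with h(x) = -x^2 - 3·x + 2. Hence g | f, i.e. f ∈ (g).

Final answer: YES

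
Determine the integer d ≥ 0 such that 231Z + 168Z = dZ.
In the PID Z, (a, b) is generated by gcd(a, b). Compute gcd(231, 168) with the extended Euclidean algorithm, tracking rows (r, s, t) with s·231 + t·168 = r:
  row A: (231, 1, 0)   [1·231 + 0·168 = 231]
  row B: (168, 0, 1)   [0·231 + 1·168 = 168]
  231 = 1·168 + 63   → row C = row A − 1·row B = (63, 1, −1)   [check: 1·231 − 1·168 = 63]
  168 = 2·63 + 42   → row D = row B − 2·row C = (42, −2, 3)   [check: −2·231 + 3·168 = 42]
  63 = 1·42 + 21   → row E = row C − 1·row D = (21, 3, −4)   [check: 3·231 − 4·168 = 21]
  42 = 2·21 + 0   → remainder 0, stop. gcd = 21 (last nonzero row E).
So gcd(231, 168) = 21, with Bézout identity 3·231 − 4·168 = 21. Containment (⊇): the Bézout identity exhibits 21 as an element of (231, 168), giving (21) ⊆ (231, 168). Containment (⊆): since 21 | 231 and 21 | 168 (231 = 21·11, 168 = 21·8), every Z-linear combination of 231 and 168 is divisible by 21, so (231, 168) ⊆ (21). Therefore (231, 168) = (21), d = 21.

Final answer: (231, 168) = (21); d = 21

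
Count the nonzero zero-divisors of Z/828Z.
Z/828Z has 563 nonzero zero-divisors

In Z/828Z each nonzero element is either a unit (gcd with 828 is 1) or a zero-divisor (gcd > 1). The number of units is φ(828): factorise 828 = 2^2 · 3^2 · 23, so φ(828) = (2^2 − 2^1) · (3^2 − 3^1) · (23 − 1) = 2 · 6 · 22 = 264. The nonzero elements number 828 − 1 = 827. Hence the nonzero zero-divisors number 827 − 264 = 563.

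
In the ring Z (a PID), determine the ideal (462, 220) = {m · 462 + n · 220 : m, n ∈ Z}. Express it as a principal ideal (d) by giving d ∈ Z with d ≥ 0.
(462, 220) = (22); d = 22

In the PID Z, (a, b) is generated by gcd(a, b). Compute gcd(462, 220) with the extended Euclidean algorithm, tracking rows (r, s, t) with s·462 + t·220 = r:
  row A: (462, 1, 0)   [1·462 + 0·220 = 462]
  row B: (220, 0, 1)   [0·462 + 1·220 = 220]
  462 = 2·220 + 22   → row C = row A − 2·row B = (22, 1, −2)   [check: 1·462 − 2·220 = 22]
  220 = 10·22 + 0   → remainder 0, stop. gcd = 22 (last nonzero row C).
So gcd(462, 220) = 22, with Bézout identity 1·462 − 2·220 = 22. Containment (⊇): the Bézout identity exhibits 22 as an element of (462, 220), giving (22) ⊆ (462, 220). Containment (⊆): since 22 | 462 and 22 | 220 (462 = 22·21, 220 = 22·10), every Z-linear combination of 462 and 220 is divisible by 22, so (462, 220) ⊆ (22). Therefore (462, 220) = (22), d = 22.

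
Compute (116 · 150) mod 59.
Reduce the factors first: 116 ≡ 57, 150 ≡ 32 (mod 59), so 116 · 150 ≡ 57 · 32 (mod 59). 57 · 32 = 1824. Dividing by 59: 1824 = 30·59 + 54. So (116 · 150) mod 59 = 54.

Final answer: 54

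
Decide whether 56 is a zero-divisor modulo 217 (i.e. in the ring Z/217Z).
YES

gcd(56, 217) = 7 > 1, so 56 is not a unit in Z/217Z. In Z/nZ every nonzero non-unit is a zero-divisor: explicitly, take b = 217/gcd = 31 ≠ 0 (mod 217); then 56·31 = 1736 = 8·217, i.e. 56·31 ≡ 0 (mod 217). So 56 is a zero-divisor.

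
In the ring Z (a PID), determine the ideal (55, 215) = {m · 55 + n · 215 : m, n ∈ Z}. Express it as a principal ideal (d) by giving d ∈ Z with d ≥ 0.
In the PID Z, (a, b) is generated by gcd(a, b). Compute gcd(215, 55) with the extended Euclidean algorithm, tracking rows (r, s, t) with s·215 + t·55 = r:
  row A: (215, 1, 0)   [1·215 + 0·55 = 215]
  row B: (55, 0, 1)   [0·215 + 1·55 = 55]
  215 = 3·55 + 50   → row C = row A − 3·row B = (50, 1, −3)   [check: 1·215 − 3·55 = 50]
  55 = 1·50 + 5   → row D = row B − 1·row C = (5, −1, 4)   [check: −1·215 + 4·55 = 5]
  50 = 10·5 + 0   → remainder 0, stop. gcd = 5 (last nonzero row D).
So gcd(55, 215) = 5, with Bézout identity −1·215 + 4·55 = 5. Containment (⊇): the Bézout identity exhibits 5 as an element of (55, 215), giving (5) ⊆ (55, 215). Containment (⊆): since 5 | 55 and 5 | 215 (55 = 5·11, 215 = 5·43), every Z-linear combination of 55 and 215 is divisible by 5, so (55, 215) ⊆ (5). Therefore (55, 215) = (5), d = 5.

Final answer: (55, 215) = (5); d = 5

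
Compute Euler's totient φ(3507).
φ is multiplicative, with φ(p^e) = p^e − p^(e−1). Factorise 3507 = 3 · 7 · 167. Then
  φ(3507) = (3 − 1) · (7 − 1) · (167 − 1) = 2 · 6 · 166 = 1992.

Final answer: φ(3507) = 1992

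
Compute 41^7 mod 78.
11

Use repeated squaring. Binary(7) = 111. Walk through the bits of the exponent 7 left-to-right: at each bit after the leading one, square the running value, then multiply by 41 if the bit is 1 (always reducing mod 78):
  bit 1 = 1 (leading): start with 41.
  bit 2 = 1: square 41^2 = 1681 ≡ 43; bit is 1, so multiply 43·41 = 1763 ≡ 47 (mod 78).
  bit 3 = 1: square 47^2 = 2209 ≡ 25; bit is 1, so multiply 25·41 = 1025 ≡ 11 (mod 78).
Final value: 41^7 ≡ 11 (mod 78).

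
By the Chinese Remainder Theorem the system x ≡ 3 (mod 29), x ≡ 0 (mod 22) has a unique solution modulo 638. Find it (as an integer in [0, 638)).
x ≡ 264 (mod 638); the representative in [0, 638) is 264

The moduli 29, 22 are pairwise coprime, so by the CRT there is a unique solution mod 29·22 = 638.
Solve by successive substitution. Start with x ≡ 3 (mod 29).
  Combine with x ≡ 0 (mod 22): write x = 3 + 29·t and require 3 + 29·t ≡ 0 (mod 22), i.e. 29·t ≡ 0 − 3 ≡ 19 (mod 22). Since 29^(−1) ≡ 19 (mod 22) (29 ≡ 7 (mod 22)), t ≡ 19·19 ≡ 9 (mod 22). So x ≡ 3 + 29·9 = 264 (mod 638).
Unique solution in [0, 638): x = 264.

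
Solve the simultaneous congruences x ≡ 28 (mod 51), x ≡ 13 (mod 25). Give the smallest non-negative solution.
x ≡ 538 (mod 1275); the representative in [0, 1275) is 538

The moduli 51, 25 are pairwise coprime, so by the CRT there is a unique solution mod 51·25 = 1275.
Solve by successive substitution. Start with x ≡ 28 (mod 51).
  Combine with x ≡ 13 (mod 25): write x = 28 + 51·t and require 28 + 51·t ≡ 13 (mod 25), i.e. 51·t ≡ 13 − 28 ≡ 10 (mod 25). Since 51^(−1) ≡ 1 (mod 25) (51 ≡ 1 (mod 25)), t ≡ 1·10 ≡ 10 (mod 25). So x ≡ 28 + 51·10 = 538 (mod 1275).
Unique solution in [0, 1275): x = 538.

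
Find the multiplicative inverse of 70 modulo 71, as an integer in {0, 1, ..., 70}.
70^(−1) ≡ 70 (mod 71)

Apply the extended Euclidean algorithm to (71, 70), tracking rows (r, s, t) with s·71 + t·70 = r. Each division r_prev = q·r_cur + r_new produces the new row as (previous row) − q·(current row):
  row A: (71, 1, 0)   [1·71 + 0·70 = 71]
  row B: (70, 0, 1)   [0·71 + 1·70 = 70]
  71 = 1·70 + 1   → row C = row A − 1·row B = (1, 1, −1)   [check: 1·71 − 1·70 = 1]
  70 = 70·1 + 0   → remainder 0, stop. gcd = 1 (last nonzero row C).
The gcd is 1, so 70 is invertible mod 71. The last nonzero row gives 1·71 − 1·70 = 1, so t = −1. So 70^(−1) ≡ −1 ≡ 70 (mod 71). Verify: 70 · 70 = 4900 ≡ 1 (mod 71). ✓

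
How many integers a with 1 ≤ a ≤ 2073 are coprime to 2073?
The number of a ∈ {1, ..., 2073} with gcd(a, 2073) = 1 is by definition Euler's totient φ(2073). φ is multiplicative, with φ(p^e) = p^e − p^(e−1). Factorise 2073 = 3 · 691. Then
  φ(2073) = (3 − 1) · (691 − 1) = 2 · 690 = 1380.
So there are 1380 such integers.

Final answer: 1380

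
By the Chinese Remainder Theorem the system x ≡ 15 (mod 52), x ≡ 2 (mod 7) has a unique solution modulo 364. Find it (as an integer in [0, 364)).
x ≡ 275 (mod 364); the representative in [0, 364) is 275

The moduli 52, 7 are pairwise coprime, so by the CRT there is a unique solution mod 52·7 = 364.
Solve by successive substitution. Start with x ≡ 15 (mod 52).
  Combine with x ≡ 2 (mod 7): write x = 15 + 52·t and require 15 + 52·t ≡ 2 (mod 7), i.e. 52·t ≡ 2 − 15 ≡ 1 (mod 7). Since 52^(−1) ≡ 5 (mod 7) (52 ≡ 3 (mod 7)), t ≡ 5·1 ≡ 5 (mod 7). So x ≡ 15 + 52·5 = 275 (mod 364).
Unique solution in [0, 364): x = 275.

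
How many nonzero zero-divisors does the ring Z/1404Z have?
In Z/1404Z each nonzero element is either a unit (gcd with 1404 is 1) or a zero-divisor (gcd > 1). The number of units is φ(1404): factorise 1404 = 2^2 · 3^3 · 13, so φ(1404) = (2^2 − 2^1) · (3^3 − 3^2) · (13 − 1) = 2 · 18 · 12 = 432. The nonzero elements number 1404 − 1 = 1403. Hence the nonzero zero-divisors number 1403 − 432 = 971.

Final answer: Z/1404Z has 971 nonzero zero-divisors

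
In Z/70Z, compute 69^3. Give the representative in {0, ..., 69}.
69

Use repeated squaring. Binary(3) = 11. Walk through the bits of the exponent 3 left-to-right: at each bit after the leading one, square the running value, then multiply by 69 if the bit is 1 (always reducing mod 70):
  bit 1 = 1 (leading): start with 69.
  bit 2 = 1: square 69^2 = 4761 ≡ 1; bit is 1, so multiply 1·69 = 69 (mod 70).
Final value: 69^3 ≡ 69 (mod 70).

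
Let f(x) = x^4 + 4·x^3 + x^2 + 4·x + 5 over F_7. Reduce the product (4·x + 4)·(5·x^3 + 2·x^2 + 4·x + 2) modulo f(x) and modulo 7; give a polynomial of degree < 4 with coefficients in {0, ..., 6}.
a · b ≡ 4·x^3 + 4·x^2 + 6 (mod f(x))

Multiply as integer polynomials: a · b = 20·x^4 + 28·x^3 + 24·x^2 + 24·x + 8. Reducing coefficients mod 7: a · b ≡ 6·x^4 + 3·x^2 + 3·x + 1. Now divide by f(x) = x^4 + 4·x^3 + x^2 + 4·x + 5 in F_7[x], eliminating the leading term at each step:
  leading term 6·x^4: subtract (6)·f(x) = 6·x^4 + 3·x^3 + 6·x^2 + 3·x + 2, leaving 4·x^3 + 4·x^2 + 6 (coefficients mod 7)
The degree is now < 4, so this is the remainder. Hence a · b ≡ 4·x^3 + 4·x^2 + 6 in F_7[x]/(f).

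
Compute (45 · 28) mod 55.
Both factors are already reduced mod 55. 45 · 28 = 1260. Dividing by 55: 1260 = 22·55 + 50. So (45 · 28) mod 55 = 50.

Final answer: 50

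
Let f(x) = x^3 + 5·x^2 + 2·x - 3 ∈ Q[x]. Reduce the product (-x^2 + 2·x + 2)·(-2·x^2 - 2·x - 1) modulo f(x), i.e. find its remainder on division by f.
First multiply in Q[x] without reducing: a · b = 2·x^4 - 2·x^3 - 7·x^2 - 6·x - 2. Now divide by f(x) = x^3 + 5·x^2 + 2·x - 3, eliminating the leading term at each step:
  leading term 2·x^4: subtract (2·x)·f(x) = 2·x^4 + 10·x^3 + 4·x^2 - 6·x, leaving -12·x^3 - 11·x^2 - 2
  leading term -12·x^3: subtract (-12)·f(x) = -12·x^3 - 60·x^2 - 24·x + 36, leaving 49·x^2 + 24·x - 38
The degree is now < 3, so this is the remainder. Hence a · b ≡ 49·x^2 + 24·x - 38 in Q[x]/(f).

Final answer: a · b ≡ 49·x^2 + 24·x - 38 (mod f(x))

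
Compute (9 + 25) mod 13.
8

Reduce the summands first: 25 ≡ 12 (mod 13), so 9 + 25 ≡ 9 + 12 (mod 13). 9 + 12 = 21; 21 = 1·13 + 8, so (9 + 25) mod 13 = 8.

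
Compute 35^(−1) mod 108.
Apply the extended Euclidean algorithm to (108, 35), tracking rows (r, s, t) with s·108 + t·35 = r. Each division r_prev = q·r_cur + r_new produces the new row as (previous row) − q·(current row):
  row A: (108, 1, 0)   [1·108 + 0·35 = 108]
  row B: (35, 0, 1)   [0·108 + 1·35 = 35]
  108 = 3·35 + 3   → row C = row A − 3·row B = (3, 1, −3)   [check: 1·108 − 3·35 = 3]
  35 = 11·3 + 2   → row D = row B − 11·row C = (2, −11, 34)   [check: −11·108 + 34·35 = 2]
  3 = 1·2 + 1   → row E = row C − 1·row D = (1, 12, −37)   [check: 12·108 − 37·35 = 1]
  2 = 2·1 + 0   → remainder 0, stop. gcd = 1 (last nonzero row E).
The gcd is 1, so 35 is invertible mod 108. The last nonzero row gives 12·108 − 37·35 = 1, so t = −37. So 35^(−1) ≡ −37 ≡ 71 (mod 108). Verify: 35 · 71 = 2485 ≡ 1 (mod 108). ✓

Final answer: 35^(−1) ≡ 71 (mod 108)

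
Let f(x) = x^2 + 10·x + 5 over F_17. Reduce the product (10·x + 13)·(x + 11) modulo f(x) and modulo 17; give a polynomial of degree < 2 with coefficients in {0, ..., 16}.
Multiply as integer polynomials: a · b = 10·x^2 + 123·x + 143. Reducing coefficients mod 17: a · b ≡ 10·x^2 + 4·x + 7. Now divide by f(x) = x^2 + 10·x + 5 in F_17[x], eliminating the leading term at each step:
  leading term 10·x^2: subtract (10)·f(x) = 10·x^2 + 15·x + 16, leaving 6·x + 8 (coefficients mod 17)
The degree is now < 2, so this is the remainder. Hence a · b ≡ 6·x + 8 in F_17[x]/(f).

Final answer: a · b ≡ 6·x + 8 (mod f(x))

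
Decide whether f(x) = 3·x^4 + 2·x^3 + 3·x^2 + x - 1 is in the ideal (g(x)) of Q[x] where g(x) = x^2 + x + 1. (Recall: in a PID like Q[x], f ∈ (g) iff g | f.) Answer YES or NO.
In Q[x] the ideal (g) consists of all multiples of g, so f ∈ (g) iff g | f, i.e. iff the remainder of f on division by g is 0. Divide f by g (g is monic, so eliminate the leading term of the running remainder at each step):
  leading term 3·x^4: subtract (3·x^2)·g(x) = 3·x^4 + 3·x^3 + 3·x^2, leaving -x^3 + x - 1
  leading term -x^3: subtract (-x)·g(x) = -x^3 - x^2 - x, leaving x^2 + 2·x - 1
  leading term x^2: subtract (1)·g(x) = x^2 + x + 1, leaving x - 2
The remainder r(x) = x - 2 ≠ 0 (and deg r < deg g), so g ∤ f, i.e. f ∉ (g).

Final answer: NO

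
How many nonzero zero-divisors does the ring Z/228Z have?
In Z/228Z each nonzero element is either a unit (gcd with 228 is 1) or a zero-divisor (gcd > 1). The number of units is φ(228): factorise 228 = 2^2 · 3 · 19, so φ(228) = (2^2 − 2^1) · (3 − 1) · (19 − 1) = 2 · 2 · 18 = 72. The nonzero elements number 228 − 1 = 227. Hence the nonzero zero-divisors number 227 − 72 = 155.

Final answer: Z/228Z has 155 nonzero zero-divisors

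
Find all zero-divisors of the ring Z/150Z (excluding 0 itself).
An element a ∈ Z/150Z (with a ≠ 0) is a zero-divisor iff gcd(a, 150) > 1 (because a is a unit precisely when gcd(a, n) = 1, and in Z/nZ every nonzero, non-unit element is a zero-divisor). Scan a = 1, ..., 149 and keep those with gcd(a, 150) > 1:
  gcd(2, 150) = 2, gcd(3, 150) = 3, gcd(4, 150) = 2, gcd(5, 150) = 5, gcd(6, 150) = 6, gcd(8, 150) = 2, gcd(9, 150) = 3, gcd(10, 150) = 10, gcd(12, 150) = 6, gcd(14, 150) = 2, gcd(15, 150) = 15, gcd(16, 150) = 2, gcd(18, 150) = 6, gcd(20, 150) = 10, gcd(21, 150) = 3, gcd(22, 150) = 2, gcd(24, 150) = 6, gcd(25, 150) = 25, gcd(26, 150) = 2, gcd(27, 150) = 3, gcd(28, 150) = 2, gcd(30, 150) = 30, gcd(32, 150) = 2, gcd(33, 150) = 3, gcd(34, 150) = 2, gcd(35, 150) = 5, gcd(36, 150) = 6, gcd(38, 150) = 2, gcd(39, 150) = 3, gcd(40, 150) = 10, gcd(42, 150) = 6, gcd(44, 150) = 2, gcd(45, 150) = 15, gcd(46, 150) = 2, gcd(48, 150) = 6, gcd(50, 150) = 50, gcd(51, 150) = 3, gcd(52, 150) = 2, gcd(54, 150) = 6, gcd(55, 150) = 5, gcd(56, 150) = 2, gcd(57, 150) = 3, gcd(58, 150) = 2, gcd(60, 150) = 30, gcd(62, 150) = 2, gcd(63, 150) = 3, gcd(64, 150) = 2, gcd(65, 150) = 5, gcd(66, 150) = 6, gcd(68, 150) = 2, gcd(69, 150) = 3, gcd(70, 150) = 10, gcd(72, 150) = 6, gcd(74, 150) = 2, gcd(75, 150) = 75, gcd(76, 150) = 2, gcd(78, 150) = 6, gcd(80, 150) = 10, gcd(81, 150) = 3, gcd(82, 150) = 2, gcd(84, 150) = 6, gcd(85, 150) = 5, gcd(86, 150) = 2, gcd(87, 150) = 3, gcd(88, 150) = 2, gcd(90, 150) = 30, gcd(92, 150) = 2, gcd(93, 150) = 3, gcd(94, 150) = 2, gcd(95, 150) = 5, gcd(96, 150) = 6, gcd(98, 150) = 2, gcd(99, 150) = 3, gcd(100, 150) = 50, gcd(102, 150) = 6, gcd(104, 150) = 2, gcd(105, 150) = 15, gcd(106, 150) = 2, gcd(108, 150) = 6, gcd(110, 150) = 10, gcd(111, 150) = 3, gcd(112, 150) = 2, gcd(114, 150) = 6, gcd(115, 150) = 5, gcd(116, 150) = 2, gcd(117, 150) = 3, gcd(118, 150) = 2, gcd(120, 150) = 30, gcd(122, 150) = 2, gcd(123, 150) = 3, gcd(124, 150) = 2, gcd(125, 150) = 25, gcd(126, 150) = 6, gcd(128, 150) = 2, gcd(129, 150) = 3, gcd(130, 150) = 10, gcd(132, 150) = 6, gcd(134, 150) = 2, gcd(135, 150) = 15, gcd(136, 150) = 2, gcd(138, 150) = 6, gcd(140, 150) = 10, gcd(141, 150) = 3, gcd(142, 150) = 2, gcd(144, 150) = 6, gcd(145, 150) = 5, gcd(146, 150) = 2, gcd(147, 150) = 3, gcd(148, 150) = 2.
All other a ∈ {1, ..., 149} have gcd(a, 150) = 1 and are units. So the nonzero zero-divisors are exactly the 109 values of a appearing in this scan.

Final answer: nonzero zero-divisors of Z/150Z = {2, 3, 4, 5, 6, 8, 9, 10, 12, 14, 15, 16, 18, 20, 21, 22, 24, 25, 26, 27, 28, 30, 32, 33, 34, 35, 36, 38, 39, 40, 42, 44, 45, 46, 48, 50, 51, 52, 54, 55, 56, 57, 58, 60, 62, 63, 64, 65, 66, 68, 69, 70, 72, 74, 75, 76, 78, 80, 81, 82, 84, 85, 86, 87, 88, 90, 92, 93, 94, 95, 96, 98, 99, 100, 102, 104, 105, 106, 108, 110, 111, 112, 114, 115, 116, 117, 118, 120, 122, 123, 124, 125, 126, 128, 129, 130, 132, 134, 135, 136, 138, 140, 141, 142, 144, 145, 146, 147, 148}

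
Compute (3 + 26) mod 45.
29

Both summands are already reduced mod 45. 3 + 26 = 29; 29 = 0·45 + 29, so (3 + 26) mod 45 = 29.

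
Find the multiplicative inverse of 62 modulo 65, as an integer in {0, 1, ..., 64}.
62^(−1) ≡ 43 (mod 65)

Apply the extended Euclidean algorithm to (65, 62), tracking rows (r, s, t) with s·65 + t·62 = r. Each division r_prev = q·r_cur + r_new produces the new row as (previous row) − q·(current row):
  row A: (65, 1, 0)   [1·65 + 0·62 = 65]
  row B: (62, 0, 1)   [0·65 + 1·62 = 62]
  65 = 1·62 + 3   → row C = row A − 1·row B = (3, 1, −1)   [check: 1·65 − 1·62 = 3]
  62 = 20·3 + 2   → row D = row B − 20·row C = (2, −20, 21)   [check: −20·65 + 21·62 = 2]
  3 = 1·2 + 1   → row E = row C − 1·row D = (1, 21, −22)   [check: 21·65 − 22·62 = 1]
  2 = 2·1 + 0   → remainder 0, stop. gcd = 1 (last nonzero row E).
The gcd is 1, so 62 is invertible mod 65. The last nonzero row gives 21·65 − 22·62 = 1, so t = −22. So 62^(−1) ≡ −22 ≡ 43 (mod 65). Verify: 62 · 43 = 2666 ≡ 1 (mod 65). ✓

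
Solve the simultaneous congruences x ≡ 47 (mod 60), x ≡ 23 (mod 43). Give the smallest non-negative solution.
x ≡ 2087 (mod 2580); the representative in [0, 2580) is 2087

The moduli 60, 43 are pairwise coprime, so by the CRT there is a unique solution mod 60·43 = 2580.
Solve by successive substitution. Start with x ≡ 47 (mod 60).
  Combine with x ≡ 23 (mod 43): write x = 47 + 60·t and require 47 + 60·t ≡ 23 (mod 43), i.e. 60·t ≡ 23 − 47 ≡ 19 (mod 43). Since 60^(−1) ≡ 38 (mod 43) (60 ≡ 17 (mod 43)), t ≡ 38·19 ≡ 34 (mod 43). So x ≡ 47 + 60·34 = 2087 (mod 2580).
Unique solution in [0, 2580): x = 2087.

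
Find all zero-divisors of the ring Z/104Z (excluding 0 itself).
nonzero zero-divisors of Z/104Z = {2, 4, 6, 8, 10, 12, 13, 14, 16, 18, 20, 22, 24, 26, 28, 30, 32, 34, 36, 38, 39, 40, 42, 44, 46, 48, 50, 52, 54, 56, 58, 60, 62, 64, 65, 66, 68, 70, 72, 74, 76, 78, 80, 82, 84, 86, 88, 90, 91, 92, 94, 96, 98, 100, 102}

An element a ∈ Z/104Z (with a ≠ 0) is a zero-divisor iff gcd(a, 104) > 1 (because a is a unit precisely when gcd(a, n) = 1, and in Z/nZ every nonzero, non-unit element is a zero-divisor). Scan a = 1, ..., 103 and keep those with gcd(a, 104) > 1:
  gcd(2, 104) = 2, gcd(4, 104) = 4, gcd(6, 104) = 2, gcd(8, 104) = 8, gcd(10, 104) = 2, gcd(12, 104) = 4, gcd(13, 104) = 13, gcd(14, 104) = 2, gcd(16, 104) = 8, gcd(18, 104) = 2, gcd(20, 104) = 4, gcd(22, 104) = 2, gcd(24, 104) = 8, gcd(26, 104) = 26, gcd(28, 104) = 4, gcd(30, 104) = 2, gcd(32, 104) = 8, gcd(34, 104) = 2, gcd(36, 104) = 4, gcd(38, 104) = 2, gcd(39, 104) = 13, gcd(40, 104) = 8, gcd(42, 104) = 2, gcd(44, 104) = 4, gcd(46, 104) = 2, gcd(48, 104) = 8, gcd(50, 104) = 2, gcd(52, 104) = 52, gcd(54, 104) = 2, gcd(56, 104) = 8, gcd(58, 104) = 2, gcd(60, 104) = 4, gcd(62, 104) = 2, gcd(64, 104) = 8, gcd(65, 104) = 13, gcd(66, 104) = 2, gcd(68, 104) = 4, gcd(70, 104) = 2, gcd(72, 104) = 8, gcd(74, 104) = 2, gcd(76, 104) = 4, gcd(78, 104) = 26, gcd(80, 104) = 8, gcd(82, 104) = 2, gcd(84, 104) = 4, gcd(86, 104) = 2, gcd(88, 104) = 8, gcd(90, 104) = 2, gcd(91, 104) = 13, gcd(92, 104) = 4, gcd(94, 104) = 2, gcd(96, 104) = 8, gcd(98, 104) = 2, gcd(100, 104) = 4, gcd(102, 104) = 2.
All other a ∈ {1, ..., 103} have gcd(a, 104) = 1 and are units. So the nonzero zero-divisors are exactly the 55 values of a appearing in this scan.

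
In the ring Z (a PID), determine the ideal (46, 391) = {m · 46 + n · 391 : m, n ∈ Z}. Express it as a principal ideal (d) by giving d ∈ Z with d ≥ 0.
In the PID Z, (a, b) is generated by gcd(a, b). Compute gcd(391, 46) with the extended Euclidean algorithm, tracking rows (r, s, t) with s·391 + t·46 = r:
  row A: (391, 1, 0)   [1·391 + 0·46 = 391]
  row B: (46, 0, 1)   [0·391 + 1·46 = 46]
  391 = 8·46 + 23   → row C = row A − 8·row B = (23, 1, −8)   [check: 1·391 − 8·46 = 23]
  46 = 2·23 + 0   → remainder 0, stop. gcd = 23 (last nonzero row C).
So gcd(46, 391) = 23, with Bézout identity 1·391 − 8·46 = 23. Containment (⊇): the Bézout identity exhibits 23 as an element of (46, 391), giving (23) ⊆ (46, 391). Containment (⊆): since 23 | 46 and 23 | 391 (46 = 23·2, 391 = 23·17), every Z-linear combination of 46 and 391 is divisible by 23, so (46, 391) ⊆ (23). Therefore (46, 391) = (23), d = 23.

Final answer: (46, 391) = (23); d = 23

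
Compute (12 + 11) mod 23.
Both summands are already reduced mod 23. 12 + 11 = 23; 23 = 1·23 + 0, so (12 + 11) mod 23 = 0.

Final answer: 0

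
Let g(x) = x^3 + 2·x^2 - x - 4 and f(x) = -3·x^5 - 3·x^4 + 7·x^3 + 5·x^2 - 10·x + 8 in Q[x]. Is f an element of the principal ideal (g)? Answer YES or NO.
YES

In Q[x] the ideal (g) consists of all multiples of g, so f ∈ (g) iff g | f, i.e. iff the remainder of f on division by g is 0. Divide f by g (g is monic, so eliminate the leading term of the running remainder at each step):
  leading term -3·x^5: subtract (-3·x^2)·g(x) = -3·x^5 - 6·x^4 + 3·x^3 + 12·x^2, leaving 3·x^4 + 4·x^3 - 7·x^2 - 10·x + 8
  leading term 3·x^4: subtract (3·x)·g(x) = 3·x^4 + 6·x^3 - 3·x^2 - 12·x, leaving -2·x^3 - 4·x^2 + 2·x + 8
  leading term -2·x^3: subtract (-2)·g(x) = -2·x^3 - 4·x^2 + 2·x + 8, leaving 0
The remainder is 0, so f(x) = g(x) · h(x) with h(x) = -3·x^2 + 3·x - 2. Hence g | f, i.e. f ∈ (g).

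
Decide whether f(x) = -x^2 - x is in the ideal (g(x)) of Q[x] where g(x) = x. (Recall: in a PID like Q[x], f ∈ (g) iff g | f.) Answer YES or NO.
In Q[x] the ideal (g) consists of all multiples of g, so f ∈ (g) iff g | f, i.e. iff the remainder of f on division by g is 0. Divide f by g (g is monic, so eliminate the leading term of the running remainder at each step):
  leading term -x^2: subtract (-x)·g(x) = -x^2, leaving -x
  leading term -x: subtract (-1)·g(x) = -x, leaving 0
The remainder is 0, so f(x) = g(x) · h(x) with h(x) = -x - 1. Hence g | f, i.e. f ∈ (g).

Final answer: YES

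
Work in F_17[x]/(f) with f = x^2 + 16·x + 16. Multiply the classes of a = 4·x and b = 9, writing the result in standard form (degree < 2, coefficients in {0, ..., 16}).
Multiply as integer polynomials: a · b = 36·x. Reducing coefficients mod 17: a · b ≡ 2·x. This already has degree < 2, so no reduction by f is needed. Hence a · b ≡ 2·x in F_17[x]/(f).

Final answer: a · b ≡ 2·x (mod f(x))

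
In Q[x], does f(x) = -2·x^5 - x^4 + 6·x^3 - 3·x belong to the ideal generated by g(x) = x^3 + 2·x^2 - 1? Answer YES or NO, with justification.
NO

In Q[x] the ideal (g) consists of all multiples of g, so f ∈ (g) iff g | f, i.e. iff the remainder of f on division by g is 0. Divide f by g (g is monic, so eliminate the leading term of the running remainder at each step):
  leading term -2·x^5: subtract (-2·x^2)·g(x) = -2·x^5 - 4·x^4 + 2·x^2, leaving 3·x^4 + 6·x^3 - 2·x^2 - 3·x
  leading term 3·x^4: subtract (3·x)·g(x) = 3·x^4 + 6·x^3 - 3·x, leaving -2·x^2
The remainder r(x) = -2·x^2 ≠ 0 (and deg r < deg g), so g ∤ f, i.e. f ∉ (g).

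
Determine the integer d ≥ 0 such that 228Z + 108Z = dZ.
In the PID Z, (a, b) is generated by gcd(a, b). Compute gcd(228, 108) with the extended Euclidean algorithm, tracking rows (r, s, t) with s·228 + t·108 = r:
  row A: (228, 1, 0)   [1·228 + 0·108 = 228]
  row B: (108, 0, 1)   [0·228 + 1·108 = 108]
  228 = 2·108 + 12   → row C = row A − 2·row B = (12, 1, −2)   [check: 1·228 − 2·108 = 12]
  108 = 9·12 + 0   → remainder 0, stop. gcd = 12 (last nonzero row C).
So gcd(228, 108) = 12, with Bézout identity 1·228 − 2·108 = 12. Containment (⊇): the Bézout identity exhibits 12 as an element of (228, 108), giving (12) ⊆ (228, 108). Containment (⊆): since 12 | 228 and 12 | 108 (228 = 12·19, 108 = 12·9), every Z-linear combination of 228 and 108 is divisible by 12, so (228, 108) ⊆ (12). Therefore (228, 108) = (12), d = 12.

Final answer: (228, 108) = (12); d = 12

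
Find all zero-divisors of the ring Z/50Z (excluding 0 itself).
An element a ∈ Z/50Z (with a ≠ 0) is a zero-divisor iff gcd(a, 50) > 1 (because a is a unit precisely when gcd(a, n) = 1, and in Z/nZ every nonzero, non-unit element is a zero-divisor). Scan a = 1, ..., 49 and keep those with gcd(a, 50) > 1:
  gcd(2, 50) = 2, gcd(4, 50) = 2, gcd(5, 50) = 5, gcd(6, 50) = 2, gcd(8, 50) = 2, gcd(10, 50) = 10, gcd(12, 50) = 2, gcd(14, 50) = 2, gcd(15, 50) = 5, gcd(16, 50) = 2, gcd(18, 50) = 2, gcd(20, 50) = 10, gcd(22, 50) = 2, gcd(24, 50) = 2, gcd(25, 50) = 25, gcd(26, 50) = 2, gcd(28, 50) = 2, gcd(30, 50) = 10, gcd(32, 50) = 2, gcd(34, 50) = 2, gcd(35, 50) = 5, gcd(36, 50) = 2, gcd(38, 50) = 2, gcd(40, 50) = 10, gcd(42, 50) = 2, gcd(44, 50) = 2, gcd(45, 50) = 5, gcd(46, 50) = 2, gcd(48, 50) = 2.
All other a ∈ {1, ..., 49} have gcd(a, 50) = 1 and are units. So the nonzero zero-divisors are exactly the 29 values of a appearing in this scan.

Final answer: nonzero zero-divisors of Z/50Z = {2, 4, 5, 6, 8, 10, 12, 14, 15, 16, 18, 20, 22, 24, 25, 26, 28, 30, 32, 34, 35, 36, 38, 40, 42, 44, 45, 46, 48}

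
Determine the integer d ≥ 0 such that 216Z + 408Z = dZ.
In the PID Z, (a, b) is generated by gcd(a, b). Compute gcd(408, 216) with the extended Euclidean algorithm, tracking rows (r, s, t) with s·408 + t·216 = r:
  row A: (408, 1, 0)   [1·408 + 0·216 = 408]
  row B: (216, 0, 1)   [0·408 + 1·216 = 216]
  408 = 1·216 + 192   → row C = row A − 1·row B = (192, 1, −1)   [check: 1·408 − 1·216 = 192]
  216 = 1·192 + 24   → row D = row B − 1·row C = (24, −1, 2)   [check: −1·408 + 2·216 = 24]
  192 = 8·24 + 0   → remainder 0, stop. gcd = 24 (last nonzero row D).
So gcd(216, 408) = 24, with Bézout identity −1·408 + 2·216 = 24. Containment (⊇): the Bézout identity exhibits 24 as an element of (216, 408), giving (24) ⊆ (216, 408). Containment (⊆): since 24 | 216 and 24 | 408 (216 = 24·9, 408 = 24·17), every Z-linear combination of 216 and 408 is divisible by 24, so (216, 408) ⊆ (24). Therefore (216, 408) = (24), d = 24.

Final answer: (216, 408) = (24); d = 24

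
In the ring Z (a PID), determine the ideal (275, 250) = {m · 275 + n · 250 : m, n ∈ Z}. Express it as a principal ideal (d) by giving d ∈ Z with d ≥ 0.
(275, 250) = (25); d = 25

In the PID Z, (a, b) is generated by gcd(a, b). Compute gcd(275, 250) with the extended Euclidean algorithm, tracking rows (r, s, t) with s·275 + t·250 = r:
  row A: (275, 1, 0)   [1·275 + 0·250 = 275]
  row B: (250, 0, 1)   [0·275 + 1·250 = 250]
  275 = 1·250 + 25   → row C = row A − 1·row B = (25, 1, −1)   [check: 1·275 − 1·250 = 25]
  250 = 10·25 + 0   → remainder 0, stop. gcd = 25 (last nonzero row C).
So gcd(275, 250) = 25, with Bézout identity 1·275 − 1·250 = 25. Containment (⊇): the Bézout identity exhibits 25 as an element of (275, 250), giving (25) ⊆ (275, 250). Containment (⊆): since 25 | 275 and 25 | 250 (275 = 25·11, 250 = 25·10), every Z-linear combination of 275 and 250 is divisible by 25, so (275, 250) ⊆ (25). Therefore (275, 250) = (25), d = 25.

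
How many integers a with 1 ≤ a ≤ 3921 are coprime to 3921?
2612

The number of a ∈ {1, ..., 3921} with gcd(a, 3921) = 1 is by definition Euler's totient φ(3921). φ is multiplicative, with φ(p^e) = p^e − p^(e−1). Factorise 3921 = 3 · 1307. Then
  φ(3921) = (3 − 1) · (1307 − 1) = 2 · 1306 = 2612.
So there are 2612 such integers.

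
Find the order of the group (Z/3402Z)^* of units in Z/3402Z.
|(Z/3402Z)^*| = 972

(Z/3402Z)^* consists of the classes a with gcd(a, 3402) = 1, so its order is φ(3402). φ is multiplicative, with φ(p^e) = p^e − p^(e−1). Factorise 3402 = 2 · 3^5 · 7. Then
  φ(3402) = (2 − 1) · (3^5 − 3^4) · (7 − 1) = 1 · 162 · 6 = 972.
Thus |(Z/3402Z)^*| = 972.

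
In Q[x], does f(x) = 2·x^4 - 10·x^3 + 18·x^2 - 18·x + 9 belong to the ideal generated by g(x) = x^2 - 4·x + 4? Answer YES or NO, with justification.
NO

In Q[x] the ideal (g) consists of all multiples of g, so f ∈ (g) iff g | f, i.e. iff the remainder of f on division by g is 0. Divide f by g (g is monic, so eliminate the leading term of the running remainder at each step):
  leading term 2·x^4: subtract (2·x^2)·g(x) = 2·x^4 - 8·x^3 + 8·x^2, leaving -2·x^3 + 10·x^2 - 18·x + 9
  leading term -2·x^3: subtract (-2·x)·g(x) = -2·x^3 + 8·x^2 - 8·x, leaving 2·x^2 - 10·x + 9
  leading term 2·x^2: subtract (2)·g(x) = 2·x^2 - 8·x + 8, leaving 1 - 2·x
The remainder r(x) = 1 - 2·x ≠ 0 (and deg r < deg g), so g ∤ f, i.e. f ∉ (g).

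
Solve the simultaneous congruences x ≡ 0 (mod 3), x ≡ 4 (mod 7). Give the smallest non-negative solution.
x ≡ 18 (mod 21); the representative in [0, 21) is 18

The moduli 3, 7 are pairwise coprime, so by the CRT there is a unique solution mod 3·7 = 21.
Solve by successive substitution. Start with x ≡ 0 (mod 3).
  Combine with x ≡ 4 (mod 7): write x = 3·t and require 3·t ≡ 4 (mod 7). Since 3^(−1) ≡ 5 (mod 7), t ≡ 5·4 ≡ 6 (mod 7). So x ≡ 3·6 = 18 (mod 21).
Unique solution in [0, 21): x = 18.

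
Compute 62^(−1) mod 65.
Apply the extended Euclidean algorithm to (65, 62), tracking rows (r, s, t) with s·65 + t·62 = r. Each division r_prev = q·r_cur + r_new produces the new row as (previous row) − q·(current row):
  row A: (65, 1, 0)   [1·65 + 0·62 = 65]
  row B: (62, 0, 1)   [0·65 + 1·62 = 62]
  65 = 1·62 + 3   → row C = row A − 1·row B = (3, 1, −1)   [check: 1·65 − 1·62 = 3]
  62 = 20·3 + 2   → row D = row B − 20·row C = (2, −20, 21)   [check: −20·65 + 21·62 = 2]
  3 = 1·2 + 1   → row E = row C − 1·row D = (1, 21, −22)   [check: 21·65 − 22·62 = 1]
  2 = 2·1 + 0   → remainder 0, stop. gcd = 1 (last nonzero row E).
The gcd is 1, so 62 is invertible mod 65. The last nonzero row gives 21·65 − 22·62 = 1, so t = −22. So 62^(−1) ≡ −22 ≡ 43 (mod 65). Verify: 62 · 43 = 2666 ≡ 1 (mod 65). ✓

Final answer: 62^(−1) ≡ 43 (mod 65)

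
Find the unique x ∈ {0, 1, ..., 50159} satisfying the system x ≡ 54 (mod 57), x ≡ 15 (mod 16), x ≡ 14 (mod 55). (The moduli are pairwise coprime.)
x ≡ 8319 (mod 50160); the representative in [0, 50160) is 8319

The moduli 57, 16, 55 are pairwise coprime, so by the CRT there is a unique solution mod 57·16·55 = 50160.
Solve by successive substitution. Start with x ≡ 54 (mod 57).
  Combine with x ≡ 15 (mod 16): write x = 54 + 57·t and require 54 + 57·t ≡ 15 (mod 16), i.e. 57·t ≡ 15 − 54 ≡ 9 (mod 16). Since 57^(−1) ≡ 9 (mod 16) (57 ≡ 9 (mod 16)), t ≡ 9·9 ≡ 1 (mod 16). So x ≡ 54 + 57·1 = 111 (mod 912).
  Combine with x ≡ 14 (mod 55): write x = 111 + 912·t and require 111 + 912·t ≡ 14 (mod 55), i.e. 912·t ≡ 14 − 111 ≡ 13 (mod 55). Since 912^(−1) ≡ 43 (mod 55) (912 ≡ 32 (mod 55)), t ≡ 43·13 ≡ 9 (mod 55). So x ≡ 111 + 912·9 = 8319 (mod 50160).
Unique solution in [0, 50160): x = 8319.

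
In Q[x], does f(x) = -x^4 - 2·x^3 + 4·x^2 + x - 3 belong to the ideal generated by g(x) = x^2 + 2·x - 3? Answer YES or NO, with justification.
In Q[x] the ideal (g) consists of all multiples of g, so f ∈ (g) iff g | f, i.e. iff the remainder of f on division by g is 0. Divide f by g (g is monic, so eliminate the leading term of the running remainder at each step):
  leading term -x^4: subtract (-x^2)·g(x) = -x^4 - 2·x^3 + 3·x^2, leaving x^2 + x - 3
  leading term x^2: subtract (1)·g(x) = x^2 + 2·x - 3, leaving -x
The remainder r(x) = -x ≠ 0 (and deg r < deg g), so g ∤ f, i.e. f ∉ (g).

Final answer: NO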